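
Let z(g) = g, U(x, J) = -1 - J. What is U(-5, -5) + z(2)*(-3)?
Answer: -2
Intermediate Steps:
U(-5, -5) + z(2)*(-3) = (-1 - 1*(-5)) + 2*(-3) = (-1 + 5) - 6 = 4 - 6 = -2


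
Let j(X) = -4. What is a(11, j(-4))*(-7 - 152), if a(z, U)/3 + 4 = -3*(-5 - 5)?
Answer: -12402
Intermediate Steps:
a(z, U) = 78 (a(z, U) = -12 + 3*(-3*(-5 - 5)) = -12 + 3*(-3*(-10)) = -12 + 3*30 = -12 + 90 = 78)
a(11, j(-4))*(-7 - 152) = 78*(-7 - 152) = 78*(-159) = -12402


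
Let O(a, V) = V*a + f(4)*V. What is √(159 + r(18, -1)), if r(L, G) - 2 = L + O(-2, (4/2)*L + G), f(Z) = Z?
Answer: √249 ≈ 15.780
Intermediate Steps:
O(a, V) = 4*V + V*a (O(a, V) = V*a + 4*V = 4*V + V*a)
r(L, G) = 2 + 2*G + 5*L (r(L, G) = 2 + (L + ((4/2)*L + G)*(4 - 2)) = 2 + (L + ((4*(½))*L + G)*2) = 2 + (L + (2*L + G)*2) = 2 + (L + (G + 2*L)*2) = 2 + (L + (2*G + 4*L)) = 2 + (2*G + 5*L) = 2 + 2*G + 5*L)
√(159 + r(18, -1)) = √(159 + (2 + 2*(-1) + 5*18)) = √(159 + (2 - 2 + 90)) = √(159 + 90) = √249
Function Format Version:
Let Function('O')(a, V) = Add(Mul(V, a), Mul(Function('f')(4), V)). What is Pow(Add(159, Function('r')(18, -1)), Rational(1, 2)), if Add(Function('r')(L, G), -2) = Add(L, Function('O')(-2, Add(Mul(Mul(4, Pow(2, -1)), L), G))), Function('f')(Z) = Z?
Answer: Pow(249, Rational(1, 2)) ≈ 15.780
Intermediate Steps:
Function('O')(a, V) = Add(Mul(4, V), Mul(V, a)) (Function('O')(a, V) = Add(Mul(V, a), Mul(4, V)) = Add(Mul(4, V), Mul(V, a)))
Function('r')(L, G) = Add(2, Mul(2, G), Mul(5, L)) (Function('r')(L, G) = Add(2, Add(L, Mul(Add(Mul(Mul(4, Pow(2, -1)), L), G), Add(4, -2)))) = Add(2, Add(L, Mul(Add(Mul(Mul(4, Rational(1, 2)), L), G), 2))) = Add(2, Add(L, Mul(Add(Mul(2, L), G), 2))) = Add(2, Add(L, Mul(Add(G, Mul(2, L)), 2))) = Add(2, Add(L, Add(Mul(2, G), Mul(4, L)))) = Add(2, Add(Mul(2, G), Mul(5, L))) = Add(2, Mul(2, G), Mul(5, L)))
Pow(Add(159, Function('r')(18, -1)), Rational(1, 2)) = Pow(Add(159, Add(2, Mul(2, -1), Mul(5, 18))), Rational(1, 2)) = Pow(Add(159, Add(2, -2, 90)), Rational(1, 2)) = Pow(Add(159, 90), Rational(1, 2)) = Pow(249, Rational(1, 2))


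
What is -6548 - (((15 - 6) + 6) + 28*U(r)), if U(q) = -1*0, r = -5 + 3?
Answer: -6563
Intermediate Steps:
r = -2
U(q) = 0
-6548 - (((15 - 6) + 6) + 28*U(r)) = -6548 - (((15 - 6) + 6) + 28*0) = -6548 - ((9 + 6) + 0) = -6548 - (15 + 0) = -6548 - 1*15 = -6548 - 15 = -6563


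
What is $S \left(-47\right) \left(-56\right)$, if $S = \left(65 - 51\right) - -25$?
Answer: $102648$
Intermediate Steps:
$S = 39$ ($S = 14 + \left(-5 + 30\right) = 14 + 25 = 39$)
$S \left(-47\right) \left(-56\right) = 39 \left(-47\right) \left(-56\right) = \left(-1833\right) \left(-56\right) = 102648$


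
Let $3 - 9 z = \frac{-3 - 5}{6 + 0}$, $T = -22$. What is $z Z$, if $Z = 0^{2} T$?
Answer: $0$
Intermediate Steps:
$Z = 0$ ($Z = 0^{2} \left(-22\right) = 0 \left(-22\right) = 0$)
$z = \frac{13}{27}$ ($z = \frac{1}{3} - \frac{\frac{1}{6 + 0} \left(-3 - 5\right)}{9} = \frac{1}{3} - \frac{\frac{1}{6} \left(-8\right)}{9} = \frac{1}{3} - - \frac{4}{27} = \frac{1}{3} + \frac{4}{27} = \frac{13}{27} \approx 0.48148$)
$z Z = \frac{13}{27} \cdot 0 = 0$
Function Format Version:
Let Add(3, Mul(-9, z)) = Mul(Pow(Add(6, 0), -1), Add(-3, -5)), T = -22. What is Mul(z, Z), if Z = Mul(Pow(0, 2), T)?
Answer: 0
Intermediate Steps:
Z = 0 (Z = Mul(Pow(0, 2), -22) = Mul(0, -22) = 0)
z = Rational(13, 27) (z = Add(Rational(1, 3), Mul(Rational(-1, 9), Mul(Pow(Add(6, 0), -1), Add(-3, -5)))) = Add(Rational(1, 3), Mul(Rational(-1, 9), Mul(Pow(6, -1), -8))) = Add(Rational(1, 3), Mul(Rational(-1, 9), Mul(Rational(1, 6), -8))) = Add(Rational(1, 3), Mul(Rational(-1, 9), Rational(-4, 3))) = Add(Rational(1, 3), Rational(4, 27)) = Rational(13, 27) ≈ 0.48148)
Mul(z, Z) = Mul(Rational(13, 27), 0) = 0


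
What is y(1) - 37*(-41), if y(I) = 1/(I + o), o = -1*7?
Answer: 9101/6 ≈ 1516.8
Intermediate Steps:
o = -7
y(I) = 1/(-7 + I) (y(I) = 1/(I - 7) = 1/(-7 + I))
y(1) - 37*(-41) = 1/(-7 + 1) - 37*(-41) = 1/(-6) + 1517 = -⅙ + 1517 = 9101/6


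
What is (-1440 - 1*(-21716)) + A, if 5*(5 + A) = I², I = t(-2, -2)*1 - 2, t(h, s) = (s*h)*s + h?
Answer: 101499/5 ≈ 20300.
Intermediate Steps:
t(h, s) = h + h*s² (t(h, s) = (h*s)*s + h = h*s² + h = h + h*s²)
I = -12 (I = -2*(1 + (-2)²)*1 - 2 = -2*(1 + 4)*1 - 2 = -2*5*1 - 2 = -10*1 - 2 = -10 - 2 = -12)
A = 119/5 (A = -5 + (⅕)*(-12)² = -5 + (⅕)*144 = -5 + 144/5 = 119/5 ≈ 23.800)
(-1440 - 1*(-21716)) + A = (-1440 - 1*(-21716)) + 119/5 = (-1440 + 21716) + 119/5 = 20276 + 119/5 = 101499/5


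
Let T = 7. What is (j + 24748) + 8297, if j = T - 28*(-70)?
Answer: 35012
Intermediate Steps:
j = 1967 (j = 7 - 28*(-70) = 7 + 1960 = 1967)
(j + 24748) + 8297 = (1967 + 24748) + 8297 = 26715 + 8297 = 35012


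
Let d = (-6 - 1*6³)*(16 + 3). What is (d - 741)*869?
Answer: -4309371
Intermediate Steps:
d = -4218 (d = (-6 - 1*216)*19 = (-6 - 216)*19 = -222*19 = -4218)
(d - 741)*869 = (-4218 - 741)*869 = -4959*869 = -4309371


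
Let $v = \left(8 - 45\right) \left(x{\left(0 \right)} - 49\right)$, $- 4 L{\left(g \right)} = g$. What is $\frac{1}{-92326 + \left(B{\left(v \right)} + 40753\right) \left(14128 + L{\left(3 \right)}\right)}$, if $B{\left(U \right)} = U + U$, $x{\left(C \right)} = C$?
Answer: $\frac{4}{2507443607} \approx 1.5953 \cdot 10^{-9}$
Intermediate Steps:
$L{\left(g \right)} = - \frac{g}{4}$
$v = 1813$ ($v = \left(8 - 45\right) \left(0 - 49\right) = \left(-37\right) \left(-49\right) = 1813$)
$B{\left(U \right)} = 2 U$
$\frac{1}{-92326 + \left(B{\left(v \right)} + 40753\right) \left(14128 + L{\left(3 \right)}\right)} = \frac{1}{-92326 + \left(2 \cdot 1813 + 40753\right) \left(14128 - \frac{3}{4}\right)} = \frac{1}{-92326 + \left(3626 + 40753\right) \left(14128 - \frac{3}{4}\right)} = \frac{1}{-92326 + 44379 \cdot \frac{56509}{4}} = \frac{1}{-92326 + \frac{2507812911}{4}} = \frac{1}{\frac{2507443607}{4}} = \frac{4}{2507443607}$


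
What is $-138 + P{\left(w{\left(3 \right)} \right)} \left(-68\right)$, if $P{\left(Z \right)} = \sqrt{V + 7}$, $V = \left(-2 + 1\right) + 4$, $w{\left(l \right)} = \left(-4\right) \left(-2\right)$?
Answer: $-138 - 68 \sqrt{10} \approx -353.03$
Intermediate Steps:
$w{\left(l \right)} = 8$
$V = 3$ ($V = -1 + 4 = 3$)
$P{\left(Z \right)} = \sqrt{10}$ ($P{\left(Z \right)} = \sqrt{3 + 7} = \sqrt{10}$)
$-138 + P{\left(w{\left(3 \right)} \right)} \left(-68\right) = -138 + \sqrt{10} \left(-68\right) = -138 - 68 \sqrt{10}$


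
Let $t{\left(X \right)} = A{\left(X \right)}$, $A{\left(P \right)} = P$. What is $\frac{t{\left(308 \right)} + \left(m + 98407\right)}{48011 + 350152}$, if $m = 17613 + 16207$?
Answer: $\frac{132535}{398163} \approx 0.33287$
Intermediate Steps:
$t{\left(X \right)} = X$
$m = 33820$
$\frac{t{\left(308 \right)} + \left(m + 98407\right)}{48011 + 350152} = \frac{308 + \left(33820 + 98407\right)}{48011 + 350152} = \frac{308 + 132227}{398163} = 132535 \cdot \frac{1}{398163} = \frac{132535}{398163}$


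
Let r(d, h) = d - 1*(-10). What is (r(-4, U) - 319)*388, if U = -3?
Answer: -121444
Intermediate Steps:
r(d, h) = 10 + d (r(d, h) = d + 10 = 10 + d)
(r(-4, U) - 319)*388 = ((10 - 4) - 319)*388 = (6 - 319)*388 = -313*388 = -121444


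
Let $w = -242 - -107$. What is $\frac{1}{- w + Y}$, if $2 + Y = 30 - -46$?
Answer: $\frac{1}{209} \approx 0.0047847$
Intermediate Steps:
$w = -135$ ($w = -242 + 107 = -135$)
$Y = 74$ ($Y = -2 + \left(30 - -46\right) = -2 + \left(30 + 46\right) = -2 + 76 = 74$)
$\frac{1}{- w + Y} = \frac{1}{\left(-1\right) \left(-135\right) + 74} = \frac{1}{135 + 74} = \frac{1}{209}$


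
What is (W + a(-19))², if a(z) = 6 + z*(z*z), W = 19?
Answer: 46703556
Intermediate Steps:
a(z) = 6 + z³ (a(z) = 6 + z*z² = 6 + z³)
(W + a(-19))² = (19 + (6 + (-19)³))² = (19 + (6 - 6859))² = (19 - 6853)² = (-6834)² = 46703556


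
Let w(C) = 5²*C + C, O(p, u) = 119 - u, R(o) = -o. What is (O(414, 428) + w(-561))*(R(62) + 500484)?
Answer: -7453785690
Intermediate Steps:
w(C) = 26*C (w(C) = 25*C + C = 26*C)
(O(414, 428) + w(-561))*(R(62) + 500484) = ((119 - 1*428) + 26*(-561))*(-1*62 + 500484) = ((119 - 428) - 14586)*(-62 + 500484) = (-309 - 14586)*500422 = -14895*500422 = -7453785690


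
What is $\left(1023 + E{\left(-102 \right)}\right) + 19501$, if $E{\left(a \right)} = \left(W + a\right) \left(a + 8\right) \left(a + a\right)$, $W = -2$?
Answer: $-1973780$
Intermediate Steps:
$E{\left(a \right)} = 2 a \left(-2 + a\right) \left(8 + a\right)$ ($E{\left(a \right)} = \left(-2 + a\right) \left(a + 8\right) \left(a + a\right) = \left(-2 + a\right) \left(8 + a\right) 2 a = \left(-2 + a\right) 2 a \left(8 + a\right) = 2 a \left(-2 + a\right) \left(8 + a\right)$)
$\left(1023 + E{\left(-102 \right)}\right) + 19501 = \left(1023 + 2 \left(-102\right) \left(-16 + \left(-102\right)^{2} + 6 \left(-102\right)\right)\right) + 19501 = \left(1023 + 2 \left(-102\right) \left(-16 + 10404 - 612\right)\right) + 19501 = \left(1023 + 2 \left(-102\right) 9776\right) + 19501 = \left(1023 - 1994304\right) + 19501 = -1993281 + 19501 = -1973780$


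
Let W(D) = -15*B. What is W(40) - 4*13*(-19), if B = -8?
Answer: 1108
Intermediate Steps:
W(D) = 120 (W(D) = -15*(-8) = 120)
W(40) - 4*13*(-19) = 120 - 4*13*(-19) = 120 - 52*(-19) = 120 - 1*(-988) = 120 + 988 = 1108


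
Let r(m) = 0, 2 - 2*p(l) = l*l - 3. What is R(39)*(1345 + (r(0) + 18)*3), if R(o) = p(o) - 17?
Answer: -1084225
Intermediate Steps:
p(l) = 5/2 - l²/2 (p(l) = 1 - (l*l - 3)/2 = 1 - (l² - 3)/2 = 1 - (-3 + l²)/2 = 1 + (3/2 - l²/2) = 5/2 - l²/2)
R(o) = -29/2 - o²/2 (R(o) = (5/2 - o²/2) - 17 = -29/2 - o²/2)
R(39)*(1345 + (r(0) + 18)*3) = (-29/2 - ½*39²)*(1345 + (0 + 18)*3) = (-29/2 - ½*1521)*(1345 + 18*3) = (-29/2 - 1521/2)*(1345 + 54) = -775*1399 = -1084225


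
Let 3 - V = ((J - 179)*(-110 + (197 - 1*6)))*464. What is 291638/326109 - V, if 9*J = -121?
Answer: -2358692297377/326109 ≈ -7.2328e+6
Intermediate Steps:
J = -121/9 (J = (1/9)*(-121) = -121/9 ≈ -13.444)
V = 7232835 (V = 3 - (-121/9 - 179)*(-110 + (197 - 1*6))*464 = 3 - (-1732*(-110 + (197 - 6))/9)*464 = 3 - (-1732*(-110 + 191)/9)*464 = 3 - (-1732/9*81)*464 = 3 - (-15588)*464 = 3 - 1*(-7232832) = 3 + 7232832 = 7232835)
291638/326109 - V = 291638/326109 - 1*7232835 = 291638*(1/326109) - 7232835 = 291638/326109 - 7232835 = -2358692297377/326109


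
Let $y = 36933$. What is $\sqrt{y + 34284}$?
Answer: $3 \sqrt{7913} \approx 266.87$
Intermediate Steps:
$\sqrt{y + 34284} = \sqrt{36933 + 34284} = \sqrt{71217} = 3 \sqrt{7913}$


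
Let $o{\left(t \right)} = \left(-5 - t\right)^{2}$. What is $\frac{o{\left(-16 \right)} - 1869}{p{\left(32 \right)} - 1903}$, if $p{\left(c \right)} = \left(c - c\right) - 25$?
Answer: $\frac{437}{482} \approx 0.90664$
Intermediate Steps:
$p{\left(c \right)} = -25$ ($p{\left(c \right)} = 0 - 25 = -25$)
$\frac{o{\left(-16 \right)} - 1869}{p{\left(32 \right)} - 1903} = \frac{\left(5 - 16\right)^{2} - 1869}{-25 - 1903} = \frac{\left(-11\right)^{2} - 1869}{-1928} = \left(121 - 1869\right) \left(- \frac{1}{1928}\right) = \left(-1748\right) \left(- \frac{1}{1928}\right) = \frac{437}{482}$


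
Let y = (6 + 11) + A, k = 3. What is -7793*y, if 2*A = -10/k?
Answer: -358478/3 ≈ -1.1949e+5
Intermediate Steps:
A = -5/3 (A = (-10/3)/2 = (-10*⅓)/2 = (½)*(-10/3) = -5/3 ≈ -1.6667)
y = 46/3 (y = (6 + 11) - 5/3 = 17 - 5/3 = 46/3 ≈ 15.333)
-7793*y = -7793*46/3 = -358478/3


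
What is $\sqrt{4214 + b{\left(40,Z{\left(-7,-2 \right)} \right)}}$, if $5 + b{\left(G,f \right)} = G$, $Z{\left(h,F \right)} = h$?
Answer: $\sqrt{4249} \approx 65.184$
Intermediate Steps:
$b{\left(G,f \right)} = -5 + G$
$\sqrt{4214 + b{\left(40,Z{\left(-7,-2 \right)} \right)}} = \sqrt{4214 + \left(-5 + 40\right)} = \sqrt{4214 + 35} = \sqrt{4249}$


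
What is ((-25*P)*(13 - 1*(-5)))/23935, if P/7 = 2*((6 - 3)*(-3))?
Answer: 11340/4787 ≈ 2.3689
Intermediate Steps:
P = -126 (P = 7*(2*((6 - 3)*(-3))) = 7*(2*(3*(-3))) = 7*(2*(-9)) = 7*(-18) = -126)
((-25*P)*(13 - 1*(-5)))/23935 = ((-25*(-126))*(13 - 1*(-5)))/23935 = (3150*(13 + 5))*(1/23935) = (3150*18)*(1/23935) = 56700*(1/23935) = 11340/4787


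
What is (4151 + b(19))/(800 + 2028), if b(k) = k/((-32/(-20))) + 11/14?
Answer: 233165/158368 ≈ 1.4723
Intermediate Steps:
b(k) = 11/14 + 5*k/8 (b(k) = k/((-32*(-1/20))) + 11*(1/14) = k/(8/5) + 11/14 = k*(5/8) + 11/14 = 5*k/8 + 11/14 = 11/14 + 5*k/8)
(4151 + b(19))/(800 + 2028) = (4151 + (11/14 + (5/8)*19))/(800 + 2028) = (4151 + (11/14 + 95/8))/2828 = (4151 + 709/56)*(1/2828) = (233165/56)*(1/2828) = 233165/158368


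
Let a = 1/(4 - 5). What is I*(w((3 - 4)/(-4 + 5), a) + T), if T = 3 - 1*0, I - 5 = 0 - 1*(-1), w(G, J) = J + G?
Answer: 6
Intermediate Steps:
a = -1 (a = 1/(-1) = -1)
w(G, J) = G + J
I = 6 (I = 5 + (0 - 1*(-1)) = 5 + (0 + 1) = 5 + 1 = 6)
T = 3 (T = 3 + 0 = 3)
I*(w((3 - 4)/(-4 + 5), a) + T) = 6*(((3 - 4)/(-4 + 5) - 1) + 3) = 6*((-1/1 - 1) + 3) = 6*((-1*1 - 1) + 3) = 6*((-1 - 1) + 3) = 6*(-2 + 3) = 6*1 = 6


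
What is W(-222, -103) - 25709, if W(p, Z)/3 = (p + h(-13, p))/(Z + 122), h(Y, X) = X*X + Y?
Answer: -341324/19 ≈ -17964.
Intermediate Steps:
h(Y, X) = Y + X² (h(Y, X) = X² + Y = Y + X²)
W(p, Z) = 3*(-13 + p + p²)/(122 + Z) (W(p, Z) = 3*((p + (-13 + p²))/(Z + 122)) = 3*((-13 + p + p²)/(122 + Z)) = 3*(-13 + p + p²)/(122 + Z))
W(-222, -103) - 25709 = 3*(-13 - 222 + (-222)²)/(122 - 103) - 25709 = 3*(-13 - 222 + 49284)/19 - 25709 = 3*(1/19)*49049 - 25709 = 147147/19 - 25709 = -341324/19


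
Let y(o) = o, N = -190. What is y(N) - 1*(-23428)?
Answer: 23238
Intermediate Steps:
y(N) - 1*(-23428) = -190 - 1*(-23428) = -190 + 23428 = 23238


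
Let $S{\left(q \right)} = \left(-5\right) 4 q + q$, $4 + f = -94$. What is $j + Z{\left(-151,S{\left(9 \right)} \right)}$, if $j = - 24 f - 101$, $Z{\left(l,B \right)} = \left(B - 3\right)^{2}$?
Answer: $32527$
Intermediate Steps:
$f = -98$ ($f = -4 - 94 = -98$)
$S{\left(q \right)} = - 19 q$ ($S{\left(q \right)} = - 20 q + q = - 19 q$)
$Z{\left(l,B \right)} = \left(-3 + B\right)^{2}$
$j = 2251$ ($j = \left(-24\right) \left(-98\right) - 101 = 2352 - 101 = 2251$)
$j + Z{\left(-151,S{\left(9 \right)} \right)} = 2251 + \left(-3 - 171\right)^{2} = 2251 + \left(-174\right)^{2} = 2251 + 30276 = 32527$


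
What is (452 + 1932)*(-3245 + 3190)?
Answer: -131120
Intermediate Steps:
(452 + 1932)*(-3245 + 3190) = 2384*(-55) = -131120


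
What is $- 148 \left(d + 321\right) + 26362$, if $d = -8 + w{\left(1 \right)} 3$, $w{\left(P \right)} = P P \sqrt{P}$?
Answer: $-20406$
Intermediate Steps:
$w{\left(P \right)} = P^{\frac{5}{2}}$ ($w{\left(P \right)} = P^{2} \sqrt{P} = P^{\frac{5}{2}}$)
$d = -5$ ($d = -8 + 1^{\frac{5}{2}} \cdot 3 = -8 + 1 \cdot 3 = -8 + 3 = -5$)
$- 148 \left(d + 321\right) + 26362 = - 148 \left(-5 + 321\right) + 26362 = - 148 \cdot 316 + 26362 = \left(-1\right) 46768 + 26362 = -46768 + 26362 = -20406$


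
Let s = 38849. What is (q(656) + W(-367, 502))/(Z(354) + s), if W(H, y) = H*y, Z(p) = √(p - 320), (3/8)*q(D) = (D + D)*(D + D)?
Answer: 513508024450/4527734301 - 13218050*√34/4527734301 ≈ 113.40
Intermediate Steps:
q(D) = 32*D²/3 (q(D) = 8*((D + D)*(D + D))/3 = 8*((2*D)*(2*D))/3 = 8*(4*D²)/3 = 32*D²/3)
Z(p) = √(-320 + p)
(q(656) + W(-367, 502))/(Z(354) + s) = ((32/3)*656² - 367*502)/(√(-320 + 354) + 38849) = ((32/3)*430336 - 184234)/(√34 + 38849) = (13770752/3 - 184234)/(38849 + √34) = 13218050/(3*(38849 + √34))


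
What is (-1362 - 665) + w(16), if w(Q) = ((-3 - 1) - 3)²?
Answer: -1978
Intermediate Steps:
w(Q) = 49 (w(Q) = (-4 - 3)² = (-7)² = 49)
(-1362 - 665) + w(16) = (-1362 - 665) + 49 = -2027 + 49 = -1978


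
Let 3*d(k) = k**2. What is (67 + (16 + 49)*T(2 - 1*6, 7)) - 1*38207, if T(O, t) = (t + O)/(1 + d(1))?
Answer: -151975/4 ≈ -37994.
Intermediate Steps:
d(k) = k**2/3
T(O, t) = 3*O/4 + 3*t/4 (T(O, t) = (t + O)/(1 + (1/3)*1**2) = (O + t)/(1 + (1/3)*1) = (O + t)/(1 + 1/3) = (O + t)/(4/3) = (O + t)*(3/4) = 3*O/4 + 3*t/4)
(67 + (16 + 49)*T(2 - 1*6, 7)) - 1*38207 = (67 + (16 + 49)*(3*(2 - 1*6)/4 + (3/4)*7)) - 1*38207 = (67 + 65*(3*(2 - 6)/4 + 21/4)) - 38207 = (67 + 65*((3/4)*(-4) + 21/4)) - 38207 = (67 + 65*(-3 + 21/4)) - 38207 = (67 + 65*(9/4)) - 38207 = (67 + 585/4) - 38207 = 853/4 - 38207 = -151975/4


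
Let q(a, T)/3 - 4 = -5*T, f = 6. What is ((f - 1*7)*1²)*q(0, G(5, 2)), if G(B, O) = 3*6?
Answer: 258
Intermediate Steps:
G(B, O) = 18
q(a, T) = 12 - 15*T (q(a, T) = 12 + 3*(-5*T) = 12 - 15*T)
((f - 1*7)*1²)*q(0, G(5, 2)) = ((6 - 1*7)*1²)*(12 - 15*18) = ((6 - 7)*1)*(12 - 270) = -1*1*(-258) = -1*(-258) = 258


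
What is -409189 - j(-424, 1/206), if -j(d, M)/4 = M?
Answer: -42146465/103 ≈ -4.0919e+5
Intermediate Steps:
j(d, M) = -4*M
-409189 - j(-424, 1/206) = -409189 - (-4)/206 = -409189 - 1*(-2/103) = -409189 + 2/103 = -42146465/103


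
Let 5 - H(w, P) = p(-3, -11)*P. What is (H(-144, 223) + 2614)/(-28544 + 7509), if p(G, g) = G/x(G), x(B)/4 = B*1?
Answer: -10253/84140 ≈ -0.12186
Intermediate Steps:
x(B) = 4*B (x(B) = 4*(B*1) = 4*B)
p(G, g) = ¼ (p(G, g) = G/((4*G)) = G*(1/(4*G)) = ¼)
H(w, P) = 5 - P/4
(H(-144, 223) + 2614)/(-28544 + 7509) = ((5 - ¼*223) + 2614)/(-28544 + 7509) = ((5 - 223/4) + 2614)/(-21035) = (-203/4 + 2614)*(-1/21035) = (10253/4)*(-1/21035) = -10253/84140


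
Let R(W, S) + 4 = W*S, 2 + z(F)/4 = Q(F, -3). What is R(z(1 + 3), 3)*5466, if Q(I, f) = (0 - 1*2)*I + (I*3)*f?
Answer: -3039096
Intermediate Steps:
Q(I, f) = -2*I + 3*I*f (Q(I, f) = (0 - 2)*I + (3*I)*f = -2*I + 3*I*f)
z(F) = -8 - 44*F (z(F) = -8 + 4*(F*(-2 + 3*(-3))) = -8 + 4*(F*(-2 - 9)) = -8 + 4*(F*(-11)) = -8 + 4*(-11*F) = -8 - 44*F)
R(W, S) = -4 + S*W (R(W, S) = -4 + W*S = -4 + S*W)
R(z(1 + 3), 3)*5466 = (-4 + 3*(-8 - 44*(1 + 3)))*5466 = (-4 + 3*(-8 - 44*4))*5466 = (-4 + 3*(-8 - 176))*5466 = (-4 + 3*(-184))*5466 = (-4 - 552)*5466 = -556*5466 = -3039096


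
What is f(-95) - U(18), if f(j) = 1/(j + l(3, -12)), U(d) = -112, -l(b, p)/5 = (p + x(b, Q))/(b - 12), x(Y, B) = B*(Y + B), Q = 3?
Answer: 30797/275 ≈ 111.99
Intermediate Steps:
x(Y, B) = B*(B + Y)
l(b, p) = -5*(9 + p + 3*b)/(-12 + b) (l(b, p) = -5*(p + 3*(3 + b))/(b - 12) = -5*(p + (9 + 3*b))/(-12 + b) = -5*(9 + p + 3*b)/(-12 + b))
f(j) = 1/(10/3 + j) (f(j) = 1/(j + 5*(-9 - 1*(-12) - 3*3)/(-12 + 3)) = 1/(j + 5*(-9 + 12 - 9)/(-9)) = 1/(j + 5*(-⅑)*(-6)) = 1/(j + 10/3) = 1/(10/3 + j))
f(-95) - U(18) = 3/(10 + 3*(-95)) - 1*(-112) = 3/(10 - 285) + 112 = 3/(-275) + 112 = 3*(-1/275) + 112 = -3/275 + 112 = 30797/275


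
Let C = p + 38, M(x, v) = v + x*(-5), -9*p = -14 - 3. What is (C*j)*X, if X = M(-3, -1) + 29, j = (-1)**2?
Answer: 15437/9 ≈ 1715.2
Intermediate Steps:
p = 17/9 (p = -(-14 - 3)/9 = -1/9*(-17) = 17/9 ≈ 1.8889)
j = 1
M(x, v) = v - 5*x
C = 359/9 (C = 17/9 + 38 = 359/9 ≈ 39.889)
X = 43 (X = (-1 - 5*(-3)) + 29 = (-1 + 15) + 29 = 14 + 29 = 43)
(C*j)*X = ((359/9)*1)*43 = (359/9)*43 = 15437/9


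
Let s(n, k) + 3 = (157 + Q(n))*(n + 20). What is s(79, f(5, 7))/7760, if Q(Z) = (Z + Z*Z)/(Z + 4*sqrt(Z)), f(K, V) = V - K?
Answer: 8915/2716 - 44*sqrt(79)/679 ≈ 2.7064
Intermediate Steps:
Q(Z) = (Z + Z**2)/(Z + 4*sqrt(Z))
s(n, k) = -3 + (20 + n)*(157 + n*(1 + n)/(n + 4*sqrt(n))) (s(n, k) = -3 + (157 + n*(1 + n)/(n + 4*sqrt(n)))*(n + 20) = -3 + (157 + n*(1 + n)/(n + 4*sqrt(n)))*(20 + n) = -3 + (20 + n)*(157 + n*(1 + n)/(n + 4*sqrt(n))))
s(79, f(5, 7))/7760 = ((79**3 + 178*79**2 + 628*79**(3/2) + 3157*79 + 12548*sqrt(79))/(79 + 4*sqrt(79)))/7760 = ((493039 + 178*6241 + 628*(79*sqrt(79)) + 249403 + 12548*sqrt(79))/(79 + 4*sqrt(79)))*(1/7760) = ((493039 + 1110898 + 49612*sqrt(79) + 249403 + 12548*sqrt(79))/(79 + 4*sqrt(79)))*(1/7760) = ((1853340 + 62160*sqrt(79))/(79 + 4*sqrt(79)))*(1/7760) = (1853340 + 62160*sqrt(79))/(7760*(79 + 4*sqrt(79)))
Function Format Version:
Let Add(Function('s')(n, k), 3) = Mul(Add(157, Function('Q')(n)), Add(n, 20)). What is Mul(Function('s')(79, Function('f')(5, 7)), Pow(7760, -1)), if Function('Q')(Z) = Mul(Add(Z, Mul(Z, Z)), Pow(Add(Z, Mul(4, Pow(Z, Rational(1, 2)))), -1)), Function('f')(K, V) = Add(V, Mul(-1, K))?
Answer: Add(Rational(8915, 2716), Mul(Rational(-44, 679), Pow(79, Rational(1, 2)))) ≈ 2.7064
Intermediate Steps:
Function('Q')(Z) = Mul(Pow(Add(Z, Mul(4, Pow(Z, Rational(1, 2)))), -1), Add(Z, Pow(Z, 2))) (Function('Q')(Z) = Mul(Add(Z, Pow(Z, 2)), Pow(Add(Z, Mul(4, Pow(Z, Rational(1, 2)))), -1)) = Mul(Pow(Add(Z, Mul(4, Pow(Z, Rational(1, 2)))), -1), Add(Z, Pow(Z, 2))))
Function('s')(n, k) = Add(-3, Mul(Add(20, n), Add(157, Mul(n, Pow(Add(n, Mul(4, Pow(n, Rational(1, 2)))), -1), Add(1, n))))) (Function('s')(n, k) = Add(-3, Mul(Add(157, Mul(n, Pow(Add(n, Mul(4, Pow(n, Rational(1, 2)))), -1), Add(1, n))), Add(n, 20))) = Add(-3, Mul(Add(157, Mul(n, Pow(Add(n, Mul(4, Pow(n, Rational(1, 2)))), -1), Add(1, n))), Add(20, n))) = Add(-3, Mul(Add(20, n), Add(157, Mul(n, Pow(Add(n, Mul(4, Pow(n, Rational(1, 2)))), -1), Add(1, n))))))
Mul(Function('s')(79, Function('f')(5, 7)), Pow(7760, -1)) = Mul(Mul(Pow(Add(79, Mul(4, Pow(79, Rational(1, 2)))), -1), Add(Pow(79, 3), Mul(178, Pow(79, 2)), Mul(628, Pow(79, Rational(3, 2))), Mul(3157, 79), Mul(12548, Pow(79, Rational(1, 2))))), Pow(7760, -1)) = Mul(Mul(Pow(Add(79, Mul(4, Pow(79, Rational(1, 2)))), -1), Add(493039, Mul(178, 6241), Mul(628, Mul(79, Pow(79, Rational(1, 2)))), 249403, Mul(12548, Pow(79, Rational(1, 2))))), Rational(1, 7760)) = Mul(Mul(Pow(Add(79, Mul(4, Pow(79, Rational(1, 2)))), -1), Add(493039, 1110898, Mul(49612, Pow(79, Rational(1, 2))), 249403, Mul(12548, Pow(79, Rational(1, 2))))), Rational(1, 7760)) = Mul(Mul(Pow(Add(79, Mul(4, Pow(79, Rational(1, 2)))), -1), Add(1853340, Mul(62160, Pow(79, Rational(1, 2))))), Rational(1, 7760)) = Mul(Rational(1, 7760), Pow(Add(79, Mul(4, Pow(79, Rational(1, 2)))), -1), Add(1853340, Mul(62160, Pow(79, Rational(1, 2)))))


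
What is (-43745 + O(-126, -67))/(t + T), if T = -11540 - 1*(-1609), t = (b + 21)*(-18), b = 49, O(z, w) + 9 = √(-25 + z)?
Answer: 43754/11191 - I*√151/11191 ≈ 3.9097 - 0.001098*I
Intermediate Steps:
O(z, w) = -9 + √(-25 + z)
t = -1260 (t = (49 + 21)*(-18) = 70*(-18) = -1260)
T = -9931 (T = -11540 + 1609 = -9931)
(-43745 + O(-126, -67))/(t + T) = (-43745 + (-9 + √(-25 - 126)))/(-1260 - 9931) = (-43745 + (-9 + √(-151)))/(-11191) = (-43745 + (-9 + I*√151))*(-1/11191) = (-43754 + I*√151)*(-1/11191) = 43754/11191 - I*√151/11191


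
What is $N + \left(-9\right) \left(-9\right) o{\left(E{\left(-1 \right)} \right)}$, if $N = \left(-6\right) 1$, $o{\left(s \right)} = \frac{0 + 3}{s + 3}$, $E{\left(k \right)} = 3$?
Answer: $\frac{69}{2} \approx 34.5$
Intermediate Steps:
$o{\left(s \right)} = \frac{3}{3 + s}$
$N = -6$
$N + \left(-9\right) \left(-9\right) o{\left(E{\left(-1 \right)} \right)} = -6 + \left(-9\right) \left(-9\right) \frac{3}{3 + 3} = -6 + 81 \cdot \frac{3}{6} = -6 + 81 \cdot 3 \cdot \frac{1}{6} = -6 + 81 \cdot \frac{1}{2} = -6 + \frac{81}{2} = \frac{69}{2}$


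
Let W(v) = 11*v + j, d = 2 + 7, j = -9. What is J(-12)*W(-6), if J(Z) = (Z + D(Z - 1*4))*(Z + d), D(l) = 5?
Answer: -1575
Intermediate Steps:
d = 9
W(v) = -9 + 11*v (W(v) = 11*v - 9 = -9 + 11*v)
J(Z) = (5 + Z)*(9 + Z) (J(Z) = (Z + 5)*(Z + 9) = (5 + Z)*(9 + Z))
J(-12)*W(-6) = (45 + (-12)**2 + 14*(-12))*(-9 + 11*(-6)) = (45 + 144 - 168)*(-9 - 66) = 21*(-75) = -1575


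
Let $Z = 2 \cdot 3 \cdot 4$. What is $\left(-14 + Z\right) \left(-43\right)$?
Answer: $-430$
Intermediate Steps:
$Z = 24$ ($Z = 6 \cdot 4 = 24$)
$\left(-14 + Z\right) \left(-43\right) = \left(-14 + 24\right) \left(-43\right) = 10 \left(-43\right) = -430$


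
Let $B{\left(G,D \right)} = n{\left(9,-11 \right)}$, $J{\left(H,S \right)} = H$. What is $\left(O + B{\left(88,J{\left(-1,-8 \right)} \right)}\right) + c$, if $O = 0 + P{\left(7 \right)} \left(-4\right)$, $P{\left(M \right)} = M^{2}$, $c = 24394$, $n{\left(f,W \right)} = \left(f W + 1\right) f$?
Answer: $23316$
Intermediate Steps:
$n{\left(f,W \right)} = f \left(1 + W f\right)$ ($n{\left(f,W \right)} = \left(W f + 1\right) f = \left(1 + W f\right) f = f \left(1 + W f\right)$)
$B{\left(G,D \right)} = -882$ ($B{\left(G,D \right)} = 9 \left(1 - 99\right) = 9 \left(-98\right) = -882$)
$O = -196$ ($O = 0 + 7^{2} \left(-4\right) = 0 + 49 \left(-4\right) = 0 - 196 = -196$)
$\left(O + B{\left(88,J{\left(-1,-8 \right)} \right)}\right) + c = \left(-196 - 882\right) + 24394 = -1078 + 24394 = 23316$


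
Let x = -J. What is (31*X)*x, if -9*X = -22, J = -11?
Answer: 7502/9 ≈ 833.56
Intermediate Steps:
X = 22/9 (X = -⅑*(-22) = 22/9 ≈ 2.4444)
x = 11 (x = -1*(-11) = 11)
(31*X)*x = (31*(22/9))*11 = (682/9)*11 = 7502/9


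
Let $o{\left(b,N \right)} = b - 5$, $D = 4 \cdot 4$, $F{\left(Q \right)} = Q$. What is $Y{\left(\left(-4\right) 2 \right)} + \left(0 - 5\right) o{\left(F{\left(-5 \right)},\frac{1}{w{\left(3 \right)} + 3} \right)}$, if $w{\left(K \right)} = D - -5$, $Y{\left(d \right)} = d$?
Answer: $42$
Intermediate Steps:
$D = 16$
$w{\left(K \right)} = 21$ ($w{\left(K \right)} = 16 - -5 = 16 + 5 = 21$)
$o{\left(b,N \right)} = -5 + b$
$Y{\left(\left(-4\right) 2 \right)} + \left(0 - 5\right) o{\left(F{\left(-5 \right)},\frac{1}{w{\left(3 \right)} + 3} \right)} = \left(-4\right) 2 + \left(0 - 5\right) \left(-5 - 5\right) = -8 + \left(0 - 5\right) \left(-10\right) = -8 - -50 = -8 + 50 = 42$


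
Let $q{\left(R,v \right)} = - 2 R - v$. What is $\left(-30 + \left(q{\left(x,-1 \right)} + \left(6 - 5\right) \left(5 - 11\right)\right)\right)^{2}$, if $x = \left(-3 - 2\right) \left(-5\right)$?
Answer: $7225$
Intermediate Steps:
$x = 25$ ($x = \left(-5\right) \left(-5\right) = 25$)
$q{\left(R,v \right)} = - v - 2 R$
$\left(-30 + \left(q{\left(x,-1 \right)} + \left(6 - 5\right) \left(5 - 11\right)\right)\right)^{2} = \left(-30 + \left(\left(\left(-1\right) \left(-1\right) - 50\right) + \left(6 - 5\right) \left(5 - 11\right)\right)\right)^{2} = \left(-30 + \left(\left(1 - 50\right) + 1 \left(-6\right)\right)\right)^{2} = \left(-30 - 55\right)^{2} = \left(-85\right)^{2} = 7225$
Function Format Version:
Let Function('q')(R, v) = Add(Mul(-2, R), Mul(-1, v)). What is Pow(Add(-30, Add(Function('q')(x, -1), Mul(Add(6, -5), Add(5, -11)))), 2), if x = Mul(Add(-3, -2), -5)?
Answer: 7225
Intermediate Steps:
x = 25 (x = Mul(-5, -5) = 25)
Function('q')(R, v) = Add(Mul(-1, v), Mul(-2, R))
Pow(Add(-30, Add(Function('q')(x, -1), Mul(Add(6, -5), Add(5, -11)))), 2) = Pow(Add(-30, Add(Add(Mul(-1, -1), Mul(-2, 25)), Mul(Add(6, -5), Add(5, -11)))), 2) = Pow(Add(-30, Add(Add(1, -50), Mul(1, -6))), 2) = Pow(Add(-30, Add(-49, -6)), 2) = Pow(Add(-30, -55), 2) = Pow(-85, 2) = 7225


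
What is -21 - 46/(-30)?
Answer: -292/15 ≈ -19.467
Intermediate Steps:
-21 - 46/(-30) = -21 - 46*(-1/30) = -21 + 23/15 = -292/15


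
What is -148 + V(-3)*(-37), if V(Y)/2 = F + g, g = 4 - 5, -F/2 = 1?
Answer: 74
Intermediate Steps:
F = -2 (F = -2*1 = -2)
g = -1
V(Y) = -6 (V(Y) = 2*(-2 - 1) = 2*(-3) = -6)
-148 + V(-3)*(-37) = -148 - 6*(-37) = -148 + 222 = 74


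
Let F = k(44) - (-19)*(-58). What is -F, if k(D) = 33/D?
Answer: 4405/4 ≈ 1101.3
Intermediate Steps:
F = -4405/4 (F = 33/44 - (-19)*(-58) = 33*(1/44) - 1*1102 = ¾ - 1102 = -4405/4 ≈ -1101.3)
-F = -1*(-4405/4) = 4405/4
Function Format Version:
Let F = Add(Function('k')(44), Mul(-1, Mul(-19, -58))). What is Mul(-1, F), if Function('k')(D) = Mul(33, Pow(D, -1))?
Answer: Rational(4405, 4) ≈ 1101.3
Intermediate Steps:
F = Rational(-4405, 4) (F = Add(Mul(33, Pow(44, -1)), Mul(-1, Mul(-19, -58))) = Add(Mul(33, Rational(1, 44)), Mul(-1, 1102)) = Add(Rational(3, 4), -1102) = Rational(-4405, 4) ≈ -1101.3)
Mul(-1, F) = Mul(-1, Rational(-4405, 4)) = Rational(4405, 4)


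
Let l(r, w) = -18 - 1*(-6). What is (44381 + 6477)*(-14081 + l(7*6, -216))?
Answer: -716741794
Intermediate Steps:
l(r, w) = -12 (l(r, w) = -18 + 6 = -12)
(44381 + 6477)*(-14081 + l(7*6, -216)) = (44381 + 6477)*(-14081 - 12) = 50858*(-14093) = -716741794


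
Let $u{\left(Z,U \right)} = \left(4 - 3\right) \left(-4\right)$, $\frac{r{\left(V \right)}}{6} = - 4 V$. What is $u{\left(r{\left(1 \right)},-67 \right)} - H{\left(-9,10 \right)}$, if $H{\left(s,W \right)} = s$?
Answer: $5$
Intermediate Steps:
$r{\left(V \right)} = - 24 V$ ($r{\left(V \right)} = 6 \left(- 4 V\right) = - 24 V$)
$u{\left(Z,U \right)} = -4$ ($u{\left(Z,U \right)} = 1 \left(-4\right) = -4$)
$u{\left(r{\left(1 \right)},-67 \right)} - H{\left(-9,10 \right)} = -4 - -9 = -4 + 9 = 5$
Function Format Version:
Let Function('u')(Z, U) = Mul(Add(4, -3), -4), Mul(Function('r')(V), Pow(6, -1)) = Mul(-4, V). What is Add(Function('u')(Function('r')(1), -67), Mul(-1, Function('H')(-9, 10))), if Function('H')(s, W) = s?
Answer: 5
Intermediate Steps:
Function('r')(V) = Mul(-24, V) (Function('r')(V) = Mul(6, Mul(-4, V)) = Mul(-24, V))
Function('u')(Z, U) = -4 (Function('u')(Z, U) = Mul(1, -4) = -4)
Add(Function('u')(Function('r')(1), -67), Mul(-1, Function('H')(-9, 10))) = Add(-4, Mul(-1, -9)) = Add(-4, 9) = 5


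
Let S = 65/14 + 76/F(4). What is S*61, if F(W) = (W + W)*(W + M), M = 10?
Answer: 9089/28 ≈ 324.61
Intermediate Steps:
F(W) = 2*W*(10 + W) (F(W) = (W + W)*(W + 10) = (2*W)*(10 + W) = 2*W*(10 + W))
S = 149/28 (S = 65/14 + 76/((2*4*(10 + 4))) = 65*(1/14) + 76/((2*4*14)) = 65/14 + 76/112 = 65/14 + 76*(1/112) = 65/14 + 19/28 = 149/28 ≈ 5.3214)
S*61 = (149/28)*61 = 9089/28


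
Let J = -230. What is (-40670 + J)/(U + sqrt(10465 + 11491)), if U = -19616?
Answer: 8022944/3847655 + 818*sqrt(5489)/3847655 ≈ 2.1009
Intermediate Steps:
(-40670 + J)/(U + sqrt(10465 + 11491)) = (-40670 - 230)/(-19616 + sqrt(10465 + 11491)) = -40900/(-19616 + sqrt(21956)) = -40900/(-19616 + 2*sqrt(5489))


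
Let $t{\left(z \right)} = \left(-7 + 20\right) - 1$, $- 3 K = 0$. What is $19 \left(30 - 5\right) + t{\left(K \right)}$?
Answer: $487$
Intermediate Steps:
$K = 0$ ($K = \left(- \frac{1}{3}\right) 0 = 0$)
$t{\left(z \right)} = 12$ ($t{\left(z \right)} = 13 - 1 = 12$)
$19 \left(30 - 5\right) + t{\left(K \right)} = 19 \left(30 - 5\right) + 12 = 19 \cdot 25 + 12 = 475 + 12 = 487$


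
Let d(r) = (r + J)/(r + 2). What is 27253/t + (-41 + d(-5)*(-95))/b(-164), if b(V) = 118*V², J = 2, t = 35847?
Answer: 10811091749/14221078452 ≈ 0.76022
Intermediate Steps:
d(r) = 1 (d(r) = (r + 2)/(r + 2) = (2 + r)/(2 + r) = 1)
27253/t + (-41 + d(-5)*(-95))/b(-164) = 27253/35847 + (-41 + 1*(-95))/((118*(-164)²)) = 27253*(1/35847) + (-41 - 95)/((118*26896)) = 27253/35847 - 136/3173728 = 27253/35847 - 136*1/3173728 = 27253/35847 - 17/396716 = 10811091749/14221078452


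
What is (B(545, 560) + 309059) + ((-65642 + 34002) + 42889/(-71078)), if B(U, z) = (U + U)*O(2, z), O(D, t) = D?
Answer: 2839042119/10154 ≈ 2.7960e+5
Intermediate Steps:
B(U, z) = 4*U (B(U, z) = (U + U)*2 = (2*U)*2 = 4*U)
(B(545, 560) + 309059) + ((-65642 + 34002) + 42889/(-71078)) = (4*545 + 309059) + ((-65642 + 34002) + 42889/(-71078)) = (2180 + 309059) + (-31640 + 42889*(-1/71078)) = 311239 + (-31640 - 6127/10154) = 311239 - 321278687/10154 = 2839042119/10154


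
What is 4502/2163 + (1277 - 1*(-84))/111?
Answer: 1147855/80031 ≈ 14.343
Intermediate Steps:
4502/2163 + (1277 - 1*(-84))/111 = 4502*(1/2163) + (1277 + 84)*(1/111) = 4502/2163 + 1361*(1/111) = 4502/2163 + 1361/111 = 1147855/80031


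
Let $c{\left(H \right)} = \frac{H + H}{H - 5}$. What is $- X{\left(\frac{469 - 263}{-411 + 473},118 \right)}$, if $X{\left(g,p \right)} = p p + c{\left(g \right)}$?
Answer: $- \frac{361921}{26} \approx -13920.0$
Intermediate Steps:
$c{\left(H \right)} = \frac{2 H}{-5 + H}$
$X{\left(g,p \right)} = p^{2} + \frac{2 g}{-5 + g}$ ($X{\left(g,p \right)} = p p + \frac{2 g}{-5 + g} = p^{2} + \frac{2 g}{-5 + g}$)
$- X{\left(\frac{469 - 263}{-411 + 473},118 \right)} = - \frac{2 \frac{469 - 263}{-411 + 473} + 118^{2} \left(-5 + \frac{469 - 263}{-411 + 473}\right)}{-5 + \frac{469 - 263}{-411 + 473}} = - \frac{2 \cdot \frac{206}{62} + 13924 \left(-5 + \frac{206}{62}\right)}{-5 + \frac{206}{62}} = - \frac{2 \cdot 206 \cdot \frac{1}{62} + 13924 \left(-5 + 206 \cdot \frac{1}{62}\right)}{-5 + 206 \cdot \frac{1}{62}} = - \frac{2 \cdot \frac{103}{31} + 13924 \left(-5 + \frac{103}{31}\right)}{-5 + \frac{103}{31}} = - \frac{\frac{206}{31} + 13924 \left(- \frac{52}{31}\right)}{- \frac{52}{31}} = - \frac{\left(-31\right) \left(\frac{206}{31} - \frac{724048}{31}\right)}{52} = - \frac{\left(-31\right) \left(-723842\right)}{52 \cdot 31} = \left(-1\right) \frac{361921}{26} = - \frac{361921}{26}$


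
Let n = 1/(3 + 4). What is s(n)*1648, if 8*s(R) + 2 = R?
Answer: -2678/7 ≈ -382.57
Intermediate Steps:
n = ⅐ (n = 1/7 = ⅐ ≈ 0.14286)
s(R) = -¼ + R/8
s(n)*1648 = (-¼ + (⅛)*(⅐))*1648 = (-¼ + 1/56)*1648 = -13/56*1648 = -2678/7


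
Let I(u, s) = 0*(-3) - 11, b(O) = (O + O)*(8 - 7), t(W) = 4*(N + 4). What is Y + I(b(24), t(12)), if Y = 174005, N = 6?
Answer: 173994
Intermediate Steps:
t(W) = 40 (t(W) = 4*(6 + 4) = 4*10 = 40)
b(O) = 2*O (b(O) = (2*O)*1 = 2*O)
I(u, s) = -11 (I(u, s) = 0 - 11 = -11)
Y + I(b(24), t(12)) = 174005 - 11 = 173994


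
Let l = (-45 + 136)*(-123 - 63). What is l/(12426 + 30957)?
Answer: -5642/14461 ≈ -0.39015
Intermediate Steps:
l = -16926 (l = 91*(-186) = -16926)
l/(12426 + 30957) = -16926/(12426 + 30957) = -16926/43383 = -16926*1/43383 = -5642/14461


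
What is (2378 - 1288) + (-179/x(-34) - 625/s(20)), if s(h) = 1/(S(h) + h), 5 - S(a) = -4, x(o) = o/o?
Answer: -17214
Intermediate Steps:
x(o) = 1
S(a) = 9 (S(a) = 5 - 1*(-4) = 5 + 4 = 9)
s(h) = 1/(9 + h)
(2378 - 1288) + (-179/x(-34) - 625/s(20)) = (2378 - 1288) + (-179/1 - 625/(1/(9 + 20))) = 1090 + (-179*1 - 625/(1/29)) = 1090 + (-179 - 625/1/29) = 1090 + (-179 - 625*29) = 1090 + (-179 - 18125) = 1090 - 18304 = -17214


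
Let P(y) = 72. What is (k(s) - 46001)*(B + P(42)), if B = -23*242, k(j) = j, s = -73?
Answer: 253130556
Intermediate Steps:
B = -5566
(k(s) - 46001)*(B + P(42)) = (-73 - 46001)*(-5566 + 72) = -46074*(-5494) = 253130556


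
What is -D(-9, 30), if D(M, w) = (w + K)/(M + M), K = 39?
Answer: 23/6 ≈ 3.8333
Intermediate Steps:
D(M, w) = (39 + w)/(2*M) (D(M, w) = (w + 39)/(M + M) = (39 + w)/((2*M)) = (39 + w)*(1/(2*M)) = (39 + w)/(2*M))
-D(-9, 30) = -(39 + 30)/(2*(-9)) = -(-1)*69/(2*9) = -1*(-23/6) = 23/6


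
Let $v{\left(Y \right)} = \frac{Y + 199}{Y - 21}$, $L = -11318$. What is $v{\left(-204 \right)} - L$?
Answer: $\frac{509311}{45} \approx 11318.0$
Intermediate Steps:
$v{\left(Y \right)} = \frac{199 + Y}{-21 + Y}$
$v{\left(-204 \right)} - L = \frac{199 - 204}{-21 - 204} - -11318 = \frac{1}{-225} \left(-5\right) + 11318 = \left(- \frac{1}{225}\right) \left(-5\right) + 11318 = \frac{1}{45} + 11318 = \frac{509311}{45}$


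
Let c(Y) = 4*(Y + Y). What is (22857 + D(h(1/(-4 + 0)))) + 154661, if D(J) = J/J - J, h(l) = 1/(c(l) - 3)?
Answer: 887596/5 ≈ 1.7752e+5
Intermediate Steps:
c(Y) = 8*Y (c(Y) = 4*(2*Y) = 8*Y)
h(l) = 1/(-3 + 8*l) (h(l) = 1/(8*l - 3) = 1/(-3 + 8*l))
D(J) = 1 - J
(22857 + D(h(1/(-4 + 0)))) + 154661 = (22857 + (1 - 1/(-3 + 8/(-4 + 0)))) + 154661 = (22857 + (1 - 1/(-3 + 8/(-4)))) + 154661 = (22857 + (1 - 1/(-3 + 8*(-¼)))) + 154661 = (22857 + (1 - 1/(-3 - 2))) + 154661 = (22857 + (1 - 1/(-5))) + 154661 = (22857 + (1 - 1*(-⅕))) + 154661 = (22857 + (1 + ⅕)) + 154661 = (22857 + 6/5) + 154661 = 114291/5 + 154661 = 887596/5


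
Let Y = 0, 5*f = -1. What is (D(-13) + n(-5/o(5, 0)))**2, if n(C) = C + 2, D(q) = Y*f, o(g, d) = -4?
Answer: 169/16 ≈ 10.563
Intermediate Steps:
f = -1/5 (f = (1/5)*(-1) = -1/5 ≈ -0.20000)
D(q) = 0 (D(q) = 0*(-1/5) = 0)
n(C) = 2 + C
(D(-13) + n(-5/o(5, 0)))**2 = (0 + (2 - 5/(-4)))**2 = (0 + (2 - 5*(-1/4)))**2 = (0 + (2 + 5/4))**2 = (0 + 13/4)**2 = (13/4)**2 = 169/16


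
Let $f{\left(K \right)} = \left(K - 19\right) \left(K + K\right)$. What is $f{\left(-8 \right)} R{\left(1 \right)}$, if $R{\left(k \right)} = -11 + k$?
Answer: $-4320$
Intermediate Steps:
$f{\left(K \right)} = 2 K \left(-19 + K\right)$ ($f{\left(K \right)} = \left(-19 + K\right) 2 K = 2 K \left(-19 + K\right)$)
$f{\left(-8 \right)} R{\left(1 \right)} = 2 \left(-8\right) \left(-19 - 8\right) \left(-11 + 1\right) = 2 \left(-8\right) \left(-27\right) \left(-10\right) = 432 \left(-10\right) = -4320$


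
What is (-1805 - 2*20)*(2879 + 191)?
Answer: -5664150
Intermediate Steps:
(-1805 - 2*20)*(2879 + 191) = (-1805 - 40)*3070 = -1845*3070 = -5664150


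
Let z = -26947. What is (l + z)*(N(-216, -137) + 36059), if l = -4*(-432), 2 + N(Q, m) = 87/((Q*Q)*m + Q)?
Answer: -1937487645810817/2130696 ≈ -9.0932e+8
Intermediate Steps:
N(Q, m) = -2 + 87/(Q + m*Q²) (N(Q, m) = -2 + 87/((Q*Q)*m + Q) = -2 + 87/(Q²*m + Q) = -2 + 87/(m*Q² + Q) = -2 + 87/(Q + m*Q²))
l = 1728
(l + z)*(N(-216, -137) + 36059) = (1728 - 26947)*((87 - 2*(-216) - 2*(-137)*(-216)²)/((-216)*(1 - 216*(-137))) + 36059) = -25219*(-(87 + 432 - 2*(-137)*46656)/(216*(1 + 29592)) + 36059) = -25219*(-1/216*(87 + 432 + 12783744)/29593 + 36059) = -25219*(-1/216*1/29593*12784263 + 36059) = -25219*(-4261421/2130696 + 36059) = -25219*76826505643/2130696 = -1937487645810817/2130696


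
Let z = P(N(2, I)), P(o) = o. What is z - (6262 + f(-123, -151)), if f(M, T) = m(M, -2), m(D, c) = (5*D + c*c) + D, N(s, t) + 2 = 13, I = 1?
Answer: -5517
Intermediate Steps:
N(s, t) = 11 (N(s, t) = -2 + 13 = 11)
m(D, c) = c**2 + 6*D (m(D, c) = (5*D + c**2) + D = (c**2 + 5*D) + D = c**2 + 6*D)
f(M, T) = 4 + 6*M (f(M, T) = (-2)**2 + 6*M = 4 + 6*M)
z = 11
z - (6262 + f(-123, -151)) = 11 - (6262 + (4 + 6*(-123))) = 11 - (6262 + (4 - 738)) = 11 - (6262 - 734) = 11 - 1*5528 = 11 - 5528 = -5517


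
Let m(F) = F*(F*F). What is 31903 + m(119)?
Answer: 1717062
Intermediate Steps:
m(F) = F**3 (m(F) = F*F**2 = F**3)
31903 + m(119) = 31903 + 119**3 = 31903 + 1685159 = 1717062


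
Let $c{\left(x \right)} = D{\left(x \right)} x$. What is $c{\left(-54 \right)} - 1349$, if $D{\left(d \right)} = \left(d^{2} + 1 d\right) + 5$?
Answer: $-156167$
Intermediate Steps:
$D{\left(d \right)} = 5 + d + d^{2}$ ($D{\left(d \right)} = \left(d^{2} + d\right) + 5 = \left(d + d^{2}\right) + 5 = 5 + d + d^{2}$)
$c{\left(x \right)} = x \left(5 + x + x^{2}\right)$ ($c{\left(x \right)} = \left(5 + x + x^{2}\right) x = x \left(5 + x + x^{2}\right)$)
$c{\left(-54 \right)} - 1349 = - 54 \left(5 - 54 + \left(-54\right)^{2}\right) - 1349 = - 54 \left(5 - 54 + 2916\right) - 1349 = \left(-54\right) 2867 - 1349 = -154818 - 1349 = -156167$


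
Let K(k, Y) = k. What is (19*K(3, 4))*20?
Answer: 1140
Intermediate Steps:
(19*K(3, 4))*20 = (19*3)*20 = 57*20 = 1140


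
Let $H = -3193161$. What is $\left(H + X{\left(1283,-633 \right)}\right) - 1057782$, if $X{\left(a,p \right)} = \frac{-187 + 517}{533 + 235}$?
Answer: $- \frac{544120649}{128} \approx -4.2509 \cdot 10^{6}$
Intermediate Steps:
$X{\left(a,p \right)} = \frac{55}{128}$ ($X{\left(a,p \right)} = \frac{330}{768} = 330 \cdot \frac{1}{768} = \frac{55}{128}$)
$\left(H + X{\left(1283,-633 \right)}\right) - 1057782 = \left(-3193161 + \frac{55}{128}\right) - 1057782 = - \frac{408724553}{128} - 1057782 = - \frac{544120649}{128}$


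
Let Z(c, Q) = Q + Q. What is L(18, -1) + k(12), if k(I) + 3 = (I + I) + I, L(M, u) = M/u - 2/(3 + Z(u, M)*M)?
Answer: 9763/651 ≈ 14.997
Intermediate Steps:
Z(c, Q) = 2*Q
L(M, u) = -2/(3 + 2*M²) + M/u (L(M, u) = M/u - 2/(3 + (2*M)*M) = M/u - 2/(3 + 2*M²) = -2/(3 + 2*M²) + M/u)
k(I) = -3 + 3*I (k(I) = -3 + ((I + I) + I) = -3 + (2*I + I) = -3 + 3*I)
L(18, -1) + k(12) = (-2*(-1) + 2*18³ + 3*18)/((-1)*(3 + 2*18²)) + (-3 + 3*12) = -(2 + 2*5832 + 54)/(3 + 2*324) + (-3 + 36) = -(2 + 11664 + 54)/(3 + 648) + 33 = -1*11720/651 + 33 = -1*1/651*11720 + 33 = -11720/651 + 33 = 9763/651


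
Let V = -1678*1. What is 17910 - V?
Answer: 19588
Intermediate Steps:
V = -1678
17910 - V = 17910 - 1*(-1678) = 17910 + 1678 = 19588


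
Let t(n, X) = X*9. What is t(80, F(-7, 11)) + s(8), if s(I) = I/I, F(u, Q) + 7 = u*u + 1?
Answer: 388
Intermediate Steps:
F(u, Q) = -6 + u² (F(u, Q) = -7 + (u*u + 1) = -7 + (u² + 1) = -7 + (1 + u²) = -6 + u²)
s(I) = 1
t(n, X) = 9*X
t(80, F(-7, 11)) + s(8) = 9*(-6 + (-7)²) + 1 = 9*(-6 + 49) + 1 = 9*43 + 1 = 387 + 1 = 388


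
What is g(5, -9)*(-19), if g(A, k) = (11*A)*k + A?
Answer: 9310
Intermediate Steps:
g(A, k) = A + 11*A*k (g(A, k) = 11*A*k + A = A + 11*A*k)
g(5, -9)*(-19) = (5*(1 + 11*(-9)))*(-19) = (5*(1 - 99))*(-19) = (5*(-98))*(-19) = -490*(-19) = 9310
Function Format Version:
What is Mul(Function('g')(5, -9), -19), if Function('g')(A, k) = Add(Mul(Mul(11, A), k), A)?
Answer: 9310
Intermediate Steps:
Function('g')(A, k) = Add(A, Mul(11, A, k)) (Function('g')(A, k) = Add(Mul(11, A, k), A) = Add(A, Mul(11, A, k)))
Mul(Function('g')(5, -9), -19) = Mul(Mul(5, Add(1, Mul(11, -9))), -19) = Mul(Mul(5, Add(1, -99)), -19) = Mul(Mul(5, -98), -19) = Mul(-490, -19) = 9310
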